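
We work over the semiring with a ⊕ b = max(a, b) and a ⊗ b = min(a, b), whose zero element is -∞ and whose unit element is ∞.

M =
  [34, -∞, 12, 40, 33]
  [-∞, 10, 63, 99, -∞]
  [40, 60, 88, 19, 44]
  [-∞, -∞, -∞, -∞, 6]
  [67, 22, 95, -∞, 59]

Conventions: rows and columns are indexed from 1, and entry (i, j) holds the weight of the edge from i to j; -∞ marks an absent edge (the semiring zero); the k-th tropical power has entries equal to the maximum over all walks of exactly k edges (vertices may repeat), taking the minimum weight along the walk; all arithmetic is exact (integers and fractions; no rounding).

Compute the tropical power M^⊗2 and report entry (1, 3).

M^⊗2:
  [34, 22, 33, 34, 33]
  [40, 60, 63, 19, 44]
  [44, 60, 88, 60, 44]
  [6, 6, 6, -∞, 6]
  [59, 60, 88, 40, 59]
Key observation: the optimum is the walk 1->5->3, with weight 33 min 95 = 33.
Optimal value attained by: walk 1->5->3.
Answer: (M^⊗2)[1][3] = 33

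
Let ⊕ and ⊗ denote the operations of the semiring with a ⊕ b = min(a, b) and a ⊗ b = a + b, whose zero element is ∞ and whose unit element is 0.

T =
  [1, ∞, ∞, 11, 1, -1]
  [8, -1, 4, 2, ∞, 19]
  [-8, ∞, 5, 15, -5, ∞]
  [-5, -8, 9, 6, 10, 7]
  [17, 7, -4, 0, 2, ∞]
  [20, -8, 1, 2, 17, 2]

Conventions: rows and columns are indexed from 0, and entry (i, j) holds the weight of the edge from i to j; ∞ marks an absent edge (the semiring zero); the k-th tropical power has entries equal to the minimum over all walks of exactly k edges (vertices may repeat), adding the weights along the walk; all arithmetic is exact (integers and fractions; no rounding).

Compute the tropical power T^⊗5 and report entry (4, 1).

T^⊗2:
  [2, -9, -3, 1, 2, 0]
  [-4, -6, 3, 1, -1, 7]
  [-7, 2, -9, -5, -7, -9]
  [-4, -9, -4, -6, -4, -6]
  [-12, -8, -2, 2, -9, 7]
  [-7, -9, -4, -6, -4, 4]
T^⊗3:
  [-11, -10, -5, -7, -8, 1]
  [-5, -7, -5, -4, -3, -5]
  [-17, -17, -11, -7, -14, -8]
  [-12, -14, -8, -7, -9, -5]
  [-11, -9, -13, -9, -11, -13]
  [-12, -14, -8, -7, -9, -8]
T^⊗4:
  [-13, -15, -12, -8, -10, -12]
  [-13, -13, -7, -5, -10, -6]
  [-19, -18, -18, -15, -16, -18]
  [-16, -15, -13, -12, -13, -13]
  [-21, -21, -15, -11, -18, -12]
  [-16, -16, -13, -12, -13, -13]
T^⊗5:
  [-20, -20, -14, -13, -17, -14]
  [-15, -14, -14, -11, -12, -14]
  [-26, -26, -20, -16, -23, -20]
  [-21, -21, -17, -13, -18, -17]
  [-23, -22, -22, -19, -20, -22]
  [-21, -21, -17, -14, -18, -17]
Key observation: the optimum is the walk 4->2->0->5->1->1, with weight (-4) + (-8) + (-1) + (-8) + (-1) = -22.
Optimal value attained by: walk 4->2->0->5->1->1.
Answer: (T^⊗5)[4][1] = -22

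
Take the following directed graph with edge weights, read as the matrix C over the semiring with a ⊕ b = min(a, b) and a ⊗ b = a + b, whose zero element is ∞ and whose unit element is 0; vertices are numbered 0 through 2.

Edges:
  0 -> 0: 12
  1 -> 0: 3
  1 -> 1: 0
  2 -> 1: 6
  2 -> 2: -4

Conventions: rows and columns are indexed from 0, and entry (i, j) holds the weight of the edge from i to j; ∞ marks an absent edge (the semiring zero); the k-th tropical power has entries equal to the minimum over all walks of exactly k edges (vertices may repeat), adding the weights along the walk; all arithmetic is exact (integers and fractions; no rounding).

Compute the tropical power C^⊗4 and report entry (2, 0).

C^⊗2:
  [24, ∞, ∞]
  [3, 0, ∞]
  [9, 2, -8]
C^⊗3:
  [36, ∞, ∞]
  [3, 0, ∞]
  [5, -2, -12]
C^⊗4:
  [48, ∞, ∞]
  [3, 0, ∞]
  [1, -6, -16]
Key observation: the optimum is the walk 2->2->2->1->0, with weight (-4) + (-4) + 6 + 3 = 1.
Optimal value attained by: walk 2->2->2->1->0.
Answer: (C^⊗4)[2][0] = 1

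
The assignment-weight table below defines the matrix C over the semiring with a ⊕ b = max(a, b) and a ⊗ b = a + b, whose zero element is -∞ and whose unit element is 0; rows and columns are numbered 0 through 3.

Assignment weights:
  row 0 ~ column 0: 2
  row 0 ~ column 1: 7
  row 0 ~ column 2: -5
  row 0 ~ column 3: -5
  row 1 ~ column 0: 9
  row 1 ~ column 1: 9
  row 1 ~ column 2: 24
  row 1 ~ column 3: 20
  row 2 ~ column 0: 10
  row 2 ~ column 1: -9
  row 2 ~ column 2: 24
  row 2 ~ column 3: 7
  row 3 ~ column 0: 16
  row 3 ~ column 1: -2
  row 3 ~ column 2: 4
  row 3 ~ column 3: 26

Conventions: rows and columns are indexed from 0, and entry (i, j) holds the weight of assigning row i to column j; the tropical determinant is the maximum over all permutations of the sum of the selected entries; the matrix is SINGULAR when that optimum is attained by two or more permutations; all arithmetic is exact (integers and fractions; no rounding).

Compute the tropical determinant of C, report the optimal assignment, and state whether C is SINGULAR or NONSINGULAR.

σ = (0, 1, 2, 3): 2 + 9 + 24 + 26 = 61
σ = (0, 1, 3, 2): 2 + 9 + 7 + 4 = 22
σ = (0, 2, 1, 3): 2 + 24 + (-9) + 26 = 43
σ = (0, 2, 3, 1): 2 + 24 + 7 + (-2) = 31
σ = (0, 3, 1, 2): 2 + 20 + (-9) + 4 = 17
σ = (0, 3, 2, 1): 2 + 20 + 24 + (-2) = 44
σ = (1, 0, 2, 3): 7 + 9 + 24 + 26 = 66
σ = (1, 0, 3, 2): 7 + 9 + 7 + 4 = 27
σ = (1, 2, 0, 3): 7 + 24 + 10 + 26 = 67
σ = (1, 2, 3, 0): 7 + 24 + 7 + 16 = 54
σ = (1, 3, 0, 2): 7 + 20 + 10 + 4 = 41
σ = (1, 3, 2, 0): 7 + 20 + 24 + 16 = 67
σ = (2, 0, 1, 3): (-5) + 9 + (-9) + 26 = 21
σ = (2, 0, 3, 1): (-5) + 9 + 7 + (-2) = 9
σ = (2, 1, 0, 3): (-5) + 9 + 10 + 26 = 40
σ = (2, 1, 3, 0): (-5) + 9 + 7 + 16 = 27
σ = (2, 3, 0, 1): (-5) + 20 + 10 + (-2) = 23
σ = (2, 3, 1, 0): (-5) + 20 + (-9) + 16 = 22
σ = (3, 0, 1, 2): (-5) + 9 + (-9) + 4 = -1
σ = (3, 0, 2, 1): (-5) + 9 + 24 + (-2) = 26
σ = (3, 1, 0, 2): (-5) + 9 + 10 + 4 = 18
σ = (3, 1, 2, 0): (-5) + 9 + 24 + 16 = 44
σ = (3, 2, 0, 1): (-5) + 24 + 10 + (-2) = 27
σ = (3, 2, 1, 0): (-5) + 24 + (-9) + 16 = 26
Optimal value attained by: σ = (1, 2, 0, 3).
Answer: det⊕(C) = 67; verdict: SINGULAR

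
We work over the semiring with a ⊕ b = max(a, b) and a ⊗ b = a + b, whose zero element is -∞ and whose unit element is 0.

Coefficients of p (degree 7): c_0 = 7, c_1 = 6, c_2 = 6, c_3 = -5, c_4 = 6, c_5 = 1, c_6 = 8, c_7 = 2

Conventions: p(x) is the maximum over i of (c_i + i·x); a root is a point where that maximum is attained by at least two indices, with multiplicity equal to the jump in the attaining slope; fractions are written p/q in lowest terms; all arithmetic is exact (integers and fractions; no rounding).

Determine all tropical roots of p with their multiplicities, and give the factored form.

hull edge (i=0, c=7) to (i=6, c=8): slope 1/6, span 6
hull edge (i=6, c=8) to (i=7, c=2): slope -6, span 1
Factored form: p(x) = 2 ⊗ (x ⊕ (-1/6)) ⊗ (x ⊕ (-1/6)) ⊗ (x ⊕ (-1/6)) ⊗ (x ⊕ (-1/6)) ⊗ (x ⊕ (-1/6)) ⊗ (x ⊕ (-1/6)) ⊗ (x ⊕ 6)
Answer: roots = -1/6 (mult 6), 6 (mult 1)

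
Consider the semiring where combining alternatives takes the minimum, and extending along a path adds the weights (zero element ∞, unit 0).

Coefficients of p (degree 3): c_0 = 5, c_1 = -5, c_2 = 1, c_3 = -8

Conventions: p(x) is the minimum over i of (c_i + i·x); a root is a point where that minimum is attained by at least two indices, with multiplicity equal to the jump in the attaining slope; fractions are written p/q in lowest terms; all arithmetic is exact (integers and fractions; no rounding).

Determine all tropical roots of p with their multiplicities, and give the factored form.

hull edge (i=0, c=5) to (i=1, c=-5): slope -10, span 1
hull edge (i=1, c=-5) to (i=3, c=-8): slope -3/2, span 2
Factored form: p(x) = -8 ⊗ (x ⊕ 3/2) ⊗ (x ⊕ 3/2) ⊗ (x ⊕ 10)
Answer: roots = 3/2 (mult 2), 10 (mult 1)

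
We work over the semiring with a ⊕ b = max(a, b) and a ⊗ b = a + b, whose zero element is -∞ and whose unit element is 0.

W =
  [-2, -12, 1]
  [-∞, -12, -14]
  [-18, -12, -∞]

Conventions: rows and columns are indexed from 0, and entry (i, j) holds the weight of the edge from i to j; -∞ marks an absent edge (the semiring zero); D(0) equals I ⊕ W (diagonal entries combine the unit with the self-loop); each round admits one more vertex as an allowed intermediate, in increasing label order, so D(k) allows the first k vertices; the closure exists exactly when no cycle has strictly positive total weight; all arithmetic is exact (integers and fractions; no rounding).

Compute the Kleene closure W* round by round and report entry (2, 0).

D(0):
  [0, -12, 1]
  [-∞, 0, -14]
  [-18, -12, 0]
D(1):
  [0, -12, 1]
  [-∞, 0, -14]
  [-18, -12, 0]
D(2):
  [0, -12, 1]
  [-∞, 0, -14]
  [-18, -12, 0]
D(3):
  [0, -11, 1]
  [-32, 0, -14]
  [-18, -12, 0]
Answer: W*[2][0] = -18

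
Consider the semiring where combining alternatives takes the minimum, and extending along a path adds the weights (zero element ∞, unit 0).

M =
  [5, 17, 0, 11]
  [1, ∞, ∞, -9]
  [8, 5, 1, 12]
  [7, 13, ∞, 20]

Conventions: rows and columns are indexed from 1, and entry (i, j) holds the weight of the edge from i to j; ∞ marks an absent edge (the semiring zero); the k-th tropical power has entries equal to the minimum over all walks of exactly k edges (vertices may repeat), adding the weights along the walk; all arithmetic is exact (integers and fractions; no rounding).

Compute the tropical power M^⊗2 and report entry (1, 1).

M^⊗2:
  [8, 5, 1, 8]
  [-2, 4, 1, 11]
  [6, 6, 2, -4]
  [12, 24, 7, 4]
Key observation: the optimum is the walk 1->3->1, with weight 0 + 8 = 8.
Optimal value attained by: walk 1->3->1.
Answer: (M^⊗2)[1][1] = 8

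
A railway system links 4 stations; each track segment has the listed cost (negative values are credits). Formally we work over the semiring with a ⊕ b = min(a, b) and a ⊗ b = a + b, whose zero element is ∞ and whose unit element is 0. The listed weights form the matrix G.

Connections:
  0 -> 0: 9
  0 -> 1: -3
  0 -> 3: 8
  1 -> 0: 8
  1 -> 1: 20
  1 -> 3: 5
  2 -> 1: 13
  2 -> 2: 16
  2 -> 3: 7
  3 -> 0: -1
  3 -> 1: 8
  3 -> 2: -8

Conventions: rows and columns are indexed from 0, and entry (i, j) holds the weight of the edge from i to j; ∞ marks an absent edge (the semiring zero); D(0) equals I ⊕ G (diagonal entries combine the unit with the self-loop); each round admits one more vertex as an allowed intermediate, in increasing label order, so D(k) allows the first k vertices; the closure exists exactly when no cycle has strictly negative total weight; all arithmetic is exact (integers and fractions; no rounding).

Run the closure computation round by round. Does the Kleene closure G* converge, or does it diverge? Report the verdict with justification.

D(0):
  [0, -3, ∞, 8]
  [8, 0, ∞, 5]
  [∞, 13, 0, 7]
  [-1, 8, -8, 0]
D(1):
  [0, -3, ∞, 8]
  [8, 0, ∞, 5]
  [∞, 13, 0, 7]
  [-1, -4, -8, 0]
D(2):
  [0, -3, ∞, 2]
  [8, 0, ∞, 5]
  [21, 13, 0, 7]
  [-1, -4, -8, 0]
Detection: at round 3, diagonal entry (3, 3) turns strictly negative.
Key observation: the cycle 3->2->3 has total weight (-8) + 7, which is strictly negative.
Answer: DIVERGES — negative cycle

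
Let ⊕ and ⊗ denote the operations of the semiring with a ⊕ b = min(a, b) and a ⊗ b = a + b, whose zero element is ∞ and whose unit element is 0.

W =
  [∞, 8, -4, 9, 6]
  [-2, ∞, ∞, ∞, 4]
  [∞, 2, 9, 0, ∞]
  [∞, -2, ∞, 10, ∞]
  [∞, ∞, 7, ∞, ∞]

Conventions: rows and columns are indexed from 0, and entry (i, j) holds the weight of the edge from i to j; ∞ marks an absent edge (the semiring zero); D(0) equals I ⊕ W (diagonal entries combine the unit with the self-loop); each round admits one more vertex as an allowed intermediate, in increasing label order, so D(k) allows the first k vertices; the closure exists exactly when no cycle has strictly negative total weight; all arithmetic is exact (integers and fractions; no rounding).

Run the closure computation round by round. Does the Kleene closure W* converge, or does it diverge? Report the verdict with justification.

D(0):
  [0, 8, -4, 9, 6]
  [-2, 0, ∞, ∞, 4]
  [∞, 2, 0, 0, ∞]
  [∞, -2, ∞, 0, ∞]
  [∞, ∞, 7, ∞, 0]
D(1):
  [0, 8, -4, 9, 6]
  [-2, 0, -6, 7, 4]
  [∞, 2, 0, 0, ∞]
  [∞, -2, ∞, 0, ∞]
  [∞, ∞, 7, ∞, 0]
Detection: at round 2, diagonal entry (2, 2) turns strictly negative.
Key observation: the cycle 2->1->0->2 has total weight 2 + (-2) + (-4), which is strictly negative.
Answer: DIVERGES — negative cycle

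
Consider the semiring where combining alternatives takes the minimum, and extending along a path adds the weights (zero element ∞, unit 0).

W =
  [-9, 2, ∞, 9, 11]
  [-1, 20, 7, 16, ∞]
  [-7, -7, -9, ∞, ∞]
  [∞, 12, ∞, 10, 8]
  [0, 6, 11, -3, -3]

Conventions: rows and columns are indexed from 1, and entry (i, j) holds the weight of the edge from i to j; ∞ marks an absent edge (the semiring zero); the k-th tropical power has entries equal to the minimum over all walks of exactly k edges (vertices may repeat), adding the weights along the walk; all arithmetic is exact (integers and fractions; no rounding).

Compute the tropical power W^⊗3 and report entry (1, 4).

W^⊗2:
  [-18, -7, 9, 0, 2]
  [-10, 0, -2, 8, 10]
  [-16, -16, -18, 2, 4]
  [8, 14, 19, 5, 5]
  [-9, 2, 2, -6, -6]
W^⊗3:
  [-27, -16, 0, -9, -7]
  [-19, -9, -11, -1, 1]
  [-25, -25, -27, -7, -5]
  [-1, 10, 10, 2, 2]
  [-18, -7, -7, -9, -9]
Key observation: the optimum is the walk 1->1->1->4, with weight (-9) + (-9) + 9 = -9.
Optimal value attained by: walk 1->1->1->4.
Answer: (W^⊗3)[1][4] = -9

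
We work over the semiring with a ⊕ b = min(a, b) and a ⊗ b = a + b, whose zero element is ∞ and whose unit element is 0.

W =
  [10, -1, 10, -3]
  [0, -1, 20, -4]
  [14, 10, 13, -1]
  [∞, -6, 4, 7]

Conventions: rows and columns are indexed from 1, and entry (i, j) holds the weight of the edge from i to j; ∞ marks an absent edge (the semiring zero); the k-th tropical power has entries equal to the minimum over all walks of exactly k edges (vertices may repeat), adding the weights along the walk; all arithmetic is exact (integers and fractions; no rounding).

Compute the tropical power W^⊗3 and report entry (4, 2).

W^⊗2:
  [-1, -9, 1, -5]
  [-1, -10, 0, -5]
  [10, -7, 3, 6]
  [-6, -7, 11, -10]
W^⊗3:
  [-9, -11, -1, -13]
  [-10, -11, -1, -14]
  [-7, -8, 10, -11]
  [-7, -16, -6, -11]
Key observation: the optimum is the walk 4->2->4->2, with weight (-6) + (-4) + (-6) = -16.
Optimal value attained by: walk 4->2->4->2.
Answer: (W^⊗3)[4][2] = -16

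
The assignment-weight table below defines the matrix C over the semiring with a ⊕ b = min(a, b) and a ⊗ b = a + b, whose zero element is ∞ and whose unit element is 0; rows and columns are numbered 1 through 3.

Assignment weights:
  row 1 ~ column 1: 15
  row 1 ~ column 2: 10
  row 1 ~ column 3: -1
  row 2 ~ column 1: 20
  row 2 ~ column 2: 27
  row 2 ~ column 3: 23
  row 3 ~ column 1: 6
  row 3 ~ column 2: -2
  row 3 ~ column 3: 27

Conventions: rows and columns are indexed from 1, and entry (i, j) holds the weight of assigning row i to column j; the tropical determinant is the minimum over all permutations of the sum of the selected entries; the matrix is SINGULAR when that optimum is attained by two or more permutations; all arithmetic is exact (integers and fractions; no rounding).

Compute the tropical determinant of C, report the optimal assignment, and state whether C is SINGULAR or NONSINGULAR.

σ = (1, 2, 3): 15 + 27 + 27 = 69
σ = (1, 3, 2): 15 + 23 + (-2) = 36
σ = (2, 1, 3): 10 + 20 + 27 = 57
σ = (2, 3, 1): 10 + 23 + 6 = 39
σ = (3, 1, 2): (-1) + 20 + (-2) = 17
σ = (3, 2, 1): (-1) + 27 + 6 = 32
Optimal value attained by: σ = (3, 1, 2).
Answer: det⊕(C) = 17; verdict: NONSINGULAR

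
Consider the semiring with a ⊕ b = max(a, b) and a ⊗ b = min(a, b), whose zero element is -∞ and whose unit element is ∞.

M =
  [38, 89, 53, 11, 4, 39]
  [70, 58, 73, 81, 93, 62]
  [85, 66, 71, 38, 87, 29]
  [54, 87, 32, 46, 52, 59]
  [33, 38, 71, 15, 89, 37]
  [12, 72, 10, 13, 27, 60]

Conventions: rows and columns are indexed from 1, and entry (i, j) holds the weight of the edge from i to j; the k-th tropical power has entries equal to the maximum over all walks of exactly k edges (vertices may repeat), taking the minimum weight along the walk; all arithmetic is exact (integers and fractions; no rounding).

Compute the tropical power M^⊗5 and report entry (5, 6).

M^⊗2:
  [70, 58, 73, 81, 89, 62]
  [73, 81, 71, 58, 89, 60]
  [71, 85, 71, 66, 87, 62]
  [70, 59, 73, 81, 87, 62]
  [71, 66, 71, 38, 89, 38]
  [70, 60, 72, 72, 72, 62]
M^⊗3:
  [73, 81, 71, 58, 89, 60]
  [71, 73, 73, 81, 89, 62]
  [71, 71, 73, 81, 87, 62]
  [73, 81, 71, 59, 87, 60]
  [71, 71, 71, 66, 89, 62]
  [72, 72, 71, 60, 72, 60]
M^⊗4:
  [71, 73, 73, 81, 89, 62]
  [73, 81, 73, 73, 89, 62]
  [73, 81, 71, 71, 87, 62]
  [71, 73, 73, 81, 87, 62]
  [71, 71, 71, 71, 89, 62]
  [71, 72, 72, 72, 72, 62]
M^⊗5:
  [73, 81, 73, 73, 89, 62]
  [73, 73, 73, 81, 89, 62]
  [71, 73, 73, 81, 87, 62]
  [73, 81, 73, 73, 87, 62]
  [71, 71, 71, 71, 89, 62]
  [72, 72, 72, 72, 72, 62]
Key observation: the optimum is the walk 5->3->2->1->2->6, with weight 71 min 66 min 70 min 89 min 62 = 62.
Optimal value attained by: walk 5->3->2->1->2->6.
Answer: (M^⊗5)[5][6] = 62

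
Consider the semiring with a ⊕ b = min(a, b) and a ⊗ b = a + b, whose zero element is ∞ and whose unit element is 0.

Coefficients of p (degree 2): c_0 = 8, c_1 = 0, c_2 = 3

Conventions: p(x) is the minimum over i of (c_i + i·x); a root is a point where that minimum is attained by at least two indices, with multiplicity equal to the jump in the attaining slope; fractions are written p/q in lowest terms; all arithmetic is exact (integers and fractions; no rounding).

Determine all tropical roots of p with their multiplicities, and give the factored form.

hull edge (i=0, c=8) to (i=1, c=0): slope -8, span 1
hull edge (i=1, c=0) to (i=2, c=3): slope 3, span 1
Factored form: p(x) = 3 ⊗ (x ⊕ (-3)) ⊗ (x ⊕ 8)
Answer: roots = -3 (mult 1), 8 (mult 1)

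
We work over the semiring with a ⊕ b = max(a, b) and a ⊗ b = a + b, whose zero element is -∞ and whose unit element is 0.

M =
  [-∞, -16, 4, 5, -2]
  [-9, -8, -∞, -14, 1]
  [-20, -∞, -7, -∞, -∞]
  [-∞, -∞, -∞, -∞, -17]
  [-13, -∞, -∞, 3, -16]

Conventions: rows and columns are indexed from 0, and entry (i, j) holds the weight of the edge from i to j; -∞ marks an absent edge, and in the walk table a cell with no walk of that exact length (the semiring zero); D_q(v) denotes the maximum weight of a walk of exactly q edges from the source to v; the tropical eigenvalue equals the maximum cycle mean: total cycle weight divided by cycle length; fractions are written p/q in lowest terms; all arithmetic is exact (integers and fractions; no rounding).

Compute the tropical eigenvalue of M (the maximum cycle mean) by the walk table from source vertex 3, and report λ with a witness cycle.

q=0: [-∞, -∞, -∞, 0, -∞]
q=1: [-∞, -∞, -∞, -∞, -17]
q=2: [-30, -∞, -∞, -14, -33]
q=3: [-46, -46, -26, -25, -31]
q=4: [-44, -54, -33, -28, -42]
q=5: [-53, -60, -40, -39, -45]
Optimal cycle mean attained by: cycle 2->2, total (-7), length 1.
Answer: λ = -7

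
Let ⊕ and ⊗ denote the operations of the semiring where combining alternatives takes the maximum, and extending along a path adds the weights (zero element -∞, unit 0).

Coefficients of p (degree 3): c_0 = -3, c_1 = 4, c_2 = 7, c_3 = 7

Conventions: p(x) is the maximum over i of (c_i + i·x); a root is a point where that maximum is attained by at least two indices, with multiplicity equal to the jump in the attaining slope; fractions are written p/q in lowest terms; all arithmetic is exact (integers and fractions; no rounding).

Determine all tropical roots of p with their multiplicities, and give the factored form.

hull edge (i=0, c=-3) to (i=1, c=4): slope 7, span 1
hull edge (i=1, c=4) to (i=2, c=7): slope 3, span 1
hull edge (i=2, c=7) to (i=3, c=7): slope 0, span 1
Factored form: p(x) = 7 ⊗ (x ⊕ (-7)) ⊗ (x ⊕ (-3)) ⊗ (x ⊕ 0)
Answer: roots = -7 (mult 1), -3 (mult 1), 0 (mult 1)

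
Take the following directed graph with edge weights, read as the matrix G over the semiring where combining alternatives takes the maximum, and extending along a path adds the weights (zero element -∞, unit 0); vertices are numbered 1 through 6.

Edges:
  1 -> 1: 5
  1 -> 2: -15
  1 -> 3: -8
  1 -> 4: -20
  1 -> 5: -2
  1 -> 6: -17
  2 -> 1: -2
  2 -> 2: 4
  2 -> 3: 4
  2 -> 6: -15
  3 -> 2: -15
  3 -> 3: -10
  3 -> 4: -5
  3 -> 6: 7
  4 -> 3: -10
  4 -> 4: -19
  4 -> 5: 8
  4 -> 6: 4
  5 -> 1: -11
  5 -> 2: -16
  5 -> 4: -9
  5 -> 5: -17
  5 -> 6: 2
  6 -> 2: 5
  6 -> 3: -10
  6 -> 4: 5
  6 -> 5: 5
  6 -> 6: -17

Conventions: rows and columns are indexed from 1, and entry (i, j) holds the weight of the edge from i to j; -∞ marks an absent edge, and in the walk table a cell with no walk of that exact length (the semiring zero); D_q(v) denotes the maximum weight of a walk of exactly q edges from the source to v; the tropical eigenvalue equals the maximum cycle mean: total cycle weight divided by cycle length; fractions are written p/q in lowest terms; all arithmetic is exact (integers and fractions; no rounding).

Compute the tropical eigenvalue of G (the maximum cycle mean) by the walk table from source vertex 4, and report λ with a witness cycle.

q=0: [-∞, -∞, -∞, 0, -∞, -∞]
q=1: [-∞, -∞, -10, -19, 8, 4]
q=2: [-3, 9, -6, 9, 9, 10]
q=3: [7, 15, 13, 15, 17, 13]
q=4: [13, 19, 19, 18, 23, 20]
q=5: [18, 25, 23, 25, 26, 26]
q=6: [23, 31, 29, 31, 33, 30]
Optimal cycle mean attained by: cycle 2->3->6->2, total 4 + 7 + 5, length 3.
Answer: λ = 16/3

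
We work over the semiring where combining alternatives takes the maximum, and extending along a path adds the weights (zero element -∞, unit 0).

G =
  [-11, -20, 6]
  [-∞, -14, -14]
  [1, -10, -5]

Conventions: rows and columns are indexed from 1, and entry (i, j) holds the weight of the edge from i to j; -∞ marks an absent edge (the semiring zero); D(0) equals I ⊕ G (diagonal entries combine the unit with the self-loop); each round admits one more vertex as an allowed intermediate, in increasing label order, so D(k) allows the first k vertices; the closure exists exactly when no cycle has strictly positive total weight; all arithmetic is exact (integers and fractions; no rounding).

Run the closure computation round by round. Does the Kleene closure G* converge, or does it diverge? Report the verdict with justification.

D(0):
  [0, -20, 6]
  [-∞, 0, -14]
  [1, -10, 0]
Detection: at round 1, diagonal entry (3, 3) turns strictly positive.
Key observation: the cycle 3->1->3 has total weight 1 + 6, which is strictly positive.
Answer: DIVERGES — positive cycle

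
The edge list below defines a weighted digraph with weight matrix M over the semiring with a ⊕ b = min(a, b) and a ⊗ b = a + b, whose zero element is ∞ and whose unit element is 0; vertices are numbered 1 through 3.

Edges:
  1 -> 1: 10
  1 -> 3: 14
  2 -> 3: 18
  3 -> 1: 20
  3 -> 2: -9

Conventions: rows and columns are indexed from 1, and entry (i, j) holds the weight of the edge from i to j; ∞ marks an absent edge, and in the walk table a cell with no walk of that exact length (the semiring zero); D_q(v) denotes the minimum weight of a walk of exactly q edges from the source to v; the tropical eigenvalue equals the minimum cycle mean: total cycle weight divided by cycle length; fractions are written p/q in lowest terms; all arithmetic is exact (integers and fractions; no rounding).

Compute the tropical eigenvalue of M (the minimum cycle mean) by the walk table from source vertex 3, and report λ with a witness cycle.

q=0: [∞, ∞, 0]
q=1: [20, -9, ∞]
q=2: [30, ∞, 9]
q=3: [29, 0, 44]
Optimal cycle mean attained by: cycle 2->3->2, total 18 + (-9), length 2.
Answer: λ = 9/2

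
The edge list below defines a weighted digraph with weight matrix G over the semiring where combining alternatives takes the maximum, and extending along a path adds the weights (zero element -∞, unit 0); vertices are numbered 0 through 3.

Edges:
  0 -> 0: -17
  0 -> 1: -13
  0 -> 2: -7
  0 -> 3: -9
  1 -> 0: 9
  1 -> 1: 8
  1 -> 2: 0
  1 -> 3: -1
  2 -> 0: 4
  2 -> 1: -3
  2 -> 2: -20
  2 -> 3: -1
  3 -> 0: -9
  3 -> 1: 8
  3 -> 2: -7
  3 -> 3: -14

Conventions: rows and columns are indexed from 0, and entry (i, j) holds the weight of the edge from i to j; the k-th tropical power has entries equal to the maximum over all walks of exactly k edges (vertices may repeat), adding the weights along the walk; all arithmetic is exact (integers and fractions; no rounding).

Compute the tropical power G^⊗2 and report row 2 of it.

G^⊗2:
  [-3, -1, -13, -8]
  [17, 16, 8, 7]
  [6, 7, -3, -4]
  [17, 16, 8, 7]
Answer: row 2 of G^⊗2 = [6, 7, -3, -4]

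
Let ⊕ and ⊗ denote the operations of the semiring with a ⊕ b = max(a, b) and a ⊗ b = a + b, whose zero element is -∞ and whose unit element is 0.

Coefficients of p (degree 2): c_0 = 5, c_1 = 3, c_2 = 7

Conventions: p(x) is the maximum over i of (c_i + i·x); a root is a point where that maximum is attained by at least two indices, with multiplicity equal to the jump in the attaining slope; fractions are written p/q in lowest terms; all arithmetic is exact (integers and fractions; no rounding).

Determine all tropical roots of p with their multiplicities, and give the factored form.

hull edge (i=0, c=5) to (i=2, c=7): slope 1, span 2
Factored form: p(x) = 7 ⊗ (x ⊕ (-1)) ⊗ (x ⊕ (-1))
Answer: roots = -1 (mult 2)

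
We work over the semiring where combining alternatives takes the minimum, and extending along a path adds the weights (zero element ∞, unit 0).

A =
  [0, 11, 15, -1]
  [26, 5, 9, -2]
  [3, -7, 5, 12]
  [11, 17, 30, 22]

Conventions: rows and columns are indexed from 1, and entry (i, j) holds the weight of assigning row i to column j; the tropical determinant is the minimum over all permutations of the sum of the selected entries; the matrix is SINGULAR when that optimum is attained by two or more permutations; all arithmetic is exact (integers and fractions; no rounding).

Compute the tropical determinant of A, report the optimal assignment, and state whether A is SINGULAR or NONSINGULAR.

σ = (1, 2, 3, 4): 0 + 5 + 5 + 22 = 32
σ = (1, 2, 4, 3): 0 + 5 + 12 + 30 = 47
σ = (1, 3, 2, 4): 0 + 9 + (-7) + 22 = 24
σ = (1, 3, 4, 2): 0 + 9 + 12 + 17 = 38
σ = (1, 4, 2, 3): 0 + (-2) + (-7) + 30 = 21
σ = (1, 4, 3, 2): 0 + (-2) + 5 + 17 = 20
σ = (2, 1, 3, 4): 11 + 26 + 5 + 22 = 64
σ = (2, 1, 4, 3): 11 + 26 + 12 + 30 = 79
σ = (2, 3, 1, 4): 11 + 9 + 3 + 22 = 45
σ = (2, 3, 4, 1): 11 + 9 + 12 + 11 = 43
σ = (2, 4, 1, 3): 11 + (-2) + 3 + 30 = 42
σ = (2, 4, 3, 1): 11 + (-2) + 5 + 11 = 25
σ = (3, 1, 2, 4): 15 + 26 + (-7) + 22 = 56
σ = (3, 1, 4, 2): 15 + 26 + 12 + 17 = 70
σ = (3, 2, 1, 4): 15 + 5 + 3 + 22 = 45
σ = (3, 2, 4, 1): 15 + 5 + 12 + 11 = 43
σ = (3, 4, 1, 2): 15 + (-2) + 3 + 17 = 33
σ = (3, 4, 2, 1): 15 + (-2) + (-7) + 11 = 17
σ = (4, 1, 2, 3): (-1) + 26 + (-7) + 30 = 48
σ = (4, 1, 3, 2): (-1) + 26 + 5 + 17 = 47
σ = (4, 2, 1, 3): (-1) + 5 + 3 + 30 = 37
σ = (4, 2, 3, 1): (-1) + 5 + 5 + 11 = 20
σ = (4, 3, 1, 2): (-1) + 9 + 3 + 17 = 28
σ = (4, 3, 2, 1): (-1) + 9 + (-7) + 11 = 12
Optimal value attained by: σ = (4, 3, 2, 1).
Answer: det⊕(A) = 12; verdict: NONSINGULAR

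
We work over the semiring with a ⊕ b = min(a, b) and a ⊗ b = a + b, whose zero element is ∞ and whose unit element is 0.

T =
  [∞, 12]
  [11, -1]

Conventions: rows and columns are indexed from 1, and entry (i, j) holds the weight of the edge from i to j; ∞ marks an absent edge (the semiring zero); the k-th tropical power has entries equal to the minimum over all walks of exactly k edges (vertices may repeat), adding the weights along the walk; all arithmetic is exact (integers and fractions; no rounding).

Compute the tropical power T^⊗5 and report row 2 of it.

T^⊗2:
  [23, 11]
  [10, -2]
T^⊗3:
  [22, 10]
  [9, -3]
T^⊗4:
  [21, 9]
  [8, -4]
T^⊗5:
  [20, 8]
  [7, -5]
Answer: row 2 of T^⊗5 = [7, -5]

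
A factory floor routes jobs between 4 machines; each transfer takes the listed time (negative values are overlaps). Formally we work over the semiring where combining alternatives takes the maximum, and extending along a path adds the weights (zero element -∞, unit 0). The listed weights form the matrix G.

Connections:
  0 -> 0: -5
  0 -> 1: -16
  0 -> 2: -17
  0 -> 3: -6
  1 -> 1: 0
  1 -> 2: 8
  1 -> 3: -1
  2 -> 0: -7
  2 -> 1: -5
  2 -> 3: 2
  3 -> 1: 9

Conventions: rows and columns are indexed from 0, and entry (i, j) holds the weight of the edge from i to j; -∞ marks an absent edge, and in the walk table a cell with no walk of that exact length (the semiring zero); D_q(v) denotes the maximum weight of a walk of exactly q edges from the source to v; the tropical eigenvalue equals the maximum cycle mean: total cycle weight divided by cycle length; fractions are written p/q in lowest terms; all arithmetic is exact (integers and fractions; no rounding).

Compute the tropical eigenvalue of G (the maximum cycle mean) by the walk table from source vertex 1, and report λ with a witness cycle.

q=0: [-∞, 0, -∞, -∞]
q=1: [-∞, 0, 8, -1]
q=2: [1, 8, 8, 10]
q=3: [1, 19, 16, 10]
q=4: [9, 19, 27, 18]
Optimal cycle mean attained by: cycle 1->2->3->1, total 8 + 2 + 9, length 3.
Answer: λ = 19/3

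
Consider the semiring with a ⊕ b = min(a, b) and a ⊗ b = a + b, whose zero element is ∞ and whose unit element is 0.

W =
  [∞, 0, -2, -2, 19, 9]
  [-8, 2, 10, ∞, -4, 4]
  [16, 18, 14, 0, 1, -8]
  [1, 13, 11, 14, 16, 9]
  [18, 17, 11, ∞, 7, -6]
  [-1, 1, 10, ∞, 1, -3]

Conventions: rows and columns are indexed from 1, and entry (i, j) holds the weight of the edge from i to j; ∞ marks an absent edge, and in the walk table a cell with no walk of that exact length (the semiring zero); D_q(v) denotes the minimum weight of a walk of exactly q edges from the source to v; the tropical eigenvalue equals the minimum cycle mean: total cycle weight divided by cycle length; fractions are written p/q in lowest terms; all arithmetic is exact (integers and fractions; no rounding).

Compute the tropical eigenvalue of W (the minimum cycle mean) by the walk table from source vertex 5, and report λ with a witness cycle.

q=0: [∞, ∞, ∞, ∞, 0, ∞]
q=1: [18, 17, 11, ∞, 7, -6]
q=2: [-7, -5, 4, 11, -5, -9]
q=3: [-13, -8, -9, -9, -9, -12]
q=4: [-16, -13, -15, -15, -12, -17]
q=5: [-21, -16, -18, -18, -17, -23]
q=6: [-24, -22, -23, -23, -22, -26]
Optimal cycle mean attained by: cycle 1->3->6->2->1, total (-2) + (-8) + 1 + (-8), length 4.
Answer: λ = -17/4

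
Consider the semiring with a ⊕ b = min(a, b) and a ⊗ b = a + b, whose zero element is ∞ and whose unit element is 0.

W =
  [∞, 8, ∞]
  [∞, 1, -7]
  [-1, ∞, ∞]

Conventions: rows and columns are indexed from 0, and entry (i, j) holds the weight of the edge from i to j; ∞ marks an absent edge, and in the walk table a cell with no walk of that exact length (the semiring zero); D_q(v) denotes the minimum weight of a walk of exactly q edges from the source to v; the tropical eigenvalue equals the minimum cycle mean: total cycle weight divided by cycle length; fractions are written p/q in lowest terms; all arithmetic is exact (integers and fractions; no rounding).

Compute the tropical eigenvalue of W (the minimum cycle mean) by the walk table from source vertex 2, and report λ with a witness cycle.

q=0: [∞, ∞, 0]
q=1: [-1, ∞, ∞]
q=2: [∞, 7, ∞]
q=3: [∞, 8, 0]
Optimal cycle mean attained by: cycle 0->1->2->0, total 8 + (-7) + (-1), length 3.
Answer: λ = 0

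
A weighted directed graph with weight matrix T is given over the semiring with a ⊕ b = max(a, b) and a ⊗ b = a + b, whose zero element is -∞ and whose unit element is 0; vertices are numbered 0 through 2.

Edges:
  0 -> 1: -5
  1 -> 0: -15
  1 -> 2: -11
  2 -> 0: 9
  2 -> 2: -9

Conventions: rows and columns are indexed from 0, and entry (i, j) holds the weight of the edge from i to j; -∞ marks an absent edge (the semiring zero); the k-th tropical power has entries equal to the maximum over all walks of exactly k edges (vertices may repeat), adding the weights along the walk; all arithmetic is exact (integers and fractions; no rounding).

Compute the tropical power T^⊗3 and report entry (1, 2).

T^⊗2:
  [-20, -∞, -16]
  [-2, -20, -20]
  [0, 4, -18]
T^⊗3:
  [-7, -25, -25]
  [-11, -7, -29]
  [-9, -5, -7]
Key observation: the optimum is the walk 1->2->2->2, with weight (-11) + (-9) + (-9) = -29.
Optimal value attained by: walk 1->2->2->2.
Answer: (T^⊗3)[1][2] = -29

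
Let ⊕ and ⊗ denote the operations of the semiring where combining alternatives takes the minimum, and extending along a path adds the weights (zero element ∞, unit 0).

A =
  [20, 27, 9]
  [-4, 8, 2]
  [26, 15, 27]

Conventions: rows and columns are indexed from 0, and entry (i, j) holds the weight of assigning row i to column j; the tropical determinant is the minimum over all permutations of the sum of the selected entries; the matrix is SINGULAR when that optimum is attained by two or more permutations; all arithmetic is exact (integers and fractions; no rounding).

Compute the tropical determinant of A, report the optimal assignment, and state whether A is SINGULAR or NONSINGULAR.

σ = (0, 1, 2): 20 + 8 + 27 = 55
σ = (0, 2, 1): 20 + 2 + 15 = 37
σ = (1, 0, 2): 27 + (-4) + 27 = 50
σ = (1, 2, 0): 27 + 2 + 26 = 55
σ = (2, 0, 1): 9 + (-4) + 15 = 20
σ = (2, 1, 0): 9 + 8 + 26 = 43
Optimal value attained by: σ = (2, 0, 1).
Answer: det⊕(A) = 20; verdict: NONSINGULAR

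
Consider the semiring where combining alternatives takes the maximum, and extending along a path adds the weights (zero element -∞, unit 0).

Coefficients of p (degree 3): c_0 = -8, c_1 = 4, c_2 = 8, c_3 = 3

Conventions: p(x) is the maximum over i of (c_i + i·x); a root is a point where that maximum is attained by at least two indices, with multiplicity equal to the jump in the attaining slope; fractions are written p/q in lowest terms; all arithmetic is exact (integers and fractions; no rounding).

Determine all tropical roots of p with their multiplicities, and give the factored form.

hull edge (i=0, c=-8) to (i=1, c=4): slope 12, span 1
hull edge (i=1, c=4) to (i=2, c=8): slope 4, span 1
hull edge (i=2, c=8) to (i=3, c=3): slope -5, span 1
Factored form: p(x) = 3 ⊗ (x ⊕ (-12)) ⊗ (x ⊕ (-4)) ⊗ (x ⊕ 5)
Answer: roots = -12 (mult 1), -4 (mult 1), 5 (mult 1)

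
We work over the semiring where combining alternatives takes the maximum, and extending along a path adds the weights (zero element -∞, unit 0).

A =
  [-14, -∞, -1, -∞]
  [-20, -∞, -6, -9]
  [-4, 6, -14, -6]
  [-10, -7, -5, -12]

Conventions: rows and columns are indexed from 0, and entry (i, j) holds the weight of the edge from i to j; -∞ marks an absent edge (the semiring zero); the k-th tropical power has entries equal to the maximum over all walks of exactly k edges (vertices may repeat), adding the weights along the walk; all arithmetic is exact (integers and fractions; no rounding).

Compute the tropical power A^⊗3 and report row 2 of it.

A^⊗2:
  [-5, 5, -15, -7]
  [-10, 0, -14, -12]
  [-14, -8, 0, -3]
  [-9, 1, -11, -11]
A^⊗3:
  [-15, -9, -1, -4]
  [-18, -8, -6, -9]
  [-4, 6, -8, -6]
  [-15, -5, -5, -8]
Answer: row 2 of A^⊗3 = [-4, 6, -8, -6]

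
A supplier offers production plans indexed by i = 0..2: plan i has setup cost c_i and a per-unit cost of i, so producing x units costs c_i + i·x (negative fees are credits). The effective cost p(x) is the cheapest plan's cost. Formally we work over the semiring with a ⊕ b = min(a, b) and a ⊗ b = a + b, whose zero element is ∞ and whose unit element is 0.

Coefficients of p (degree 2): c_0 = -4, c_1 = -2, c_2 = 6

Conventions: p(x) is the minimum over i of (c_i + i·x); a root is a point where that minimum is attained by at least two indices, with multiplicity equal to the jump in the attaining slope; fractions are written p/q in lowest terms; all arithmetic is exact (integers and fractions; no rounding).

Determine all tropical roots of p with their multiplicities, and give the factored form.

hull edge (i=0, c=-4) to (i=1, c=-2): slope 2, span 1
hull edge (i=1, c=-2) to (i=2, c=6): slope 8, span 1
Factored form: p(x) = 6 ⊗ (x ⊕ (-8)) ⊗ (x ⊕ (-2))
Answer: roots = -8 (mult 1), -2 (mult 1)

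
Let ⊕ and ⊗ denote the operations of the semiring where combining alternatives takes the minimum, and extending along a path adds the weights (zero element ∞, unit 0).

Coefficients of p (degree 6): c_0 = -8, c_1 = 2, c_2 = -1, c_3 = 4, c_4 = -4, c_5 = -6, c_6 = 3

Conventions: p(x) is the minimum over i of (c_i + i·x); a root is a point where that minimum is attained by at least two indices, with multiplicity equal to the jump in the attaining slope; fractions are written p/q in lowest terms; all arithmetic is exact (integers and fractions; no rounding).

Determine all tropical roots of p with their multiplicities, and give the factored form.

hull edge (i=0, c=-8) to (i=5, c=-6): slope 2/5, span 5
hull edge (i=5, c=-6) to (i=6, c=3): slope 9, span 1
Factored form: p(x) = 3 ⊗ (x ⊕ (-9)) ⊗ (x ⊕ (-2/5)) ⊗ (x ⊕ (-2/5)) ⊗ (x ⊕ (-2/5)) ⊗ (x ⊕ (-2/5)) ⊗ (x ⊕ (-2/5))
Answer: roots = -9 (mult 1), -2/5 (mult 5)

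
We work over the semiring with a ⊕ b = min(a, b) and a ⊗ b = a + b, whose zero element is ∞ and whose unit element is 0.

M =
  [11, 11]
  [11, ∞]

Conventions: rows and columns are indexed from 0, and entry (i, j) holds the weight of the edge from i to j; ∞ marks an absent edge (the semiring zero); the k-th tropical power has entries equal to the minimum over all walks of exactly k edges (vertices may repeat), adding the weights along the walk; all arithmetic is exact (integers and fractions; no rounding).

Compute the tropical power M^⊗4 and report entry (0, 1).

M^⊗2:
  [22, 22]
  [22, 22]
M^⊗3:
  [33, 33]
  [33, 33]
M^⊗4:
  [44, 44]
  [44, 44]
Key observation: the optimum is the walk 0->0->0->0->1, with weight 11 + 11 + 11 + 11 = 44.
Optimal value attained by: walk 0->0->0->0->1.
Answer: (M^⊗4)[0][1] = 44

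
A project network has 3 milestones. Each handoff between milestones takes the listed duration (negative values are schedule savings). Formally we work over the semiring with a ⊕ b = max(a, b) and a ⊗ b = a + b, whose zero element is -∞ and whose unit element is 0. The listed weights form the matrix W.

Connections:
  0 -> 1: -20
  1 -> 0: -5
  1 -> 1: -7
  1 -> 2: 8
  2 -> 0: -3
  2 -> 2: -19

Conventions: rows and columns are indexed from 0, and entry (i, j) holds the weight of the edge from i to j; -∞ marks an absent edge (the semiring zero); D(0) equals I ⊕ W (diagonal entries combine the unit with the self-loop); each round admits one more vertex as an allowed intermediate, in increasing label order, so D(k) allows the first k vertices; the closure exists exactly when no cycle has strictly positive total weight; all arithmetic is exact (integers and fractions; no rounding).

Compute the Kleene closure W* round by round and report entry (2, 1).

D(0):
  [0, -20, -∞]
  [-5, 0, 8]
  [-3, -∞, 0]
D(1):
  [0, -20, -∞]
  [-5, 0, 8]
  [-3, -23, 0]
D(2):
  [0, -20, -12]
  [-5, 0, 8]
  [-3, -23, 0]
D(3):
  [0, -20, -12]
  [5, 0, 8]
  [-3, -23, 0]
Answer: W*[2][1] = -23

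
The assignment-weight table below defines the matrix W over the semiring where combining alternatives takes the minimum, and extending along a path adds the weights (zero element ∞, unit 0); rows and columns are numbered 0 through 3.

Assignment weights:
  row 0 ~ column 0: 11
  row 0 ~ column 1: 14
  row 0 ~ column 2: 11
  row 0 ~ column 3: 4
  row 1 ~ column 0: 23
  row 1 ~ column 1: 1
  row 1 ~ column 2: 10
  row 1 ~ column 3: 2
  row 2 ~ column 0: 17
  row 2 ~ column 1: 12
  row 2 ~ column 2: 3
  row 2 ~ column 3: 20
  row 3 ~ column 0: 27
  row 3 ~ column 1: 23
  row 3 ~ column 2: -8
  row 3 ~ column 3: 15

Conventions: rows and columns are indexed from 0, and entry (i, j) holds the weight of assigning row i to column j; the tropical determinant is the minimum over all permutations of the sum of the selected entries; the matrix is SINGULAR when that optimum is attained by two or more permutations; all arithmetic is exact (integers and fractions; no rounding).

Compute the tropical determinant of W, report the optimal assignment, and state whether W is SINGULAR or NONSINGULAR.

σ = (0, 1, 2, 3): 11 + 1 + 3 + 15 = 30
σ = (0, 1, 3, 2): 11 + 1 + 20 + (-8) = 24
σ = (0, 2, 1, 3): 11 + 10 + 12 + 15 = 48
σ = (0, 2, 3, 1): 11 + 10 + 20 + 23 = 64
σ = (0, 3, 1, 2): 11 + 2 + 12 + (-8) = 17
σ = (0, 3, 2, 1): 11 + 2 + 3 + 23 = 39
σ = (1, 0, 2, 3): 14 + 23 + 3 + 15 = 55
σ = (1, 0, 3, 2): 14 + 23 + 20 + (-8) = 49
σ = (1, 2, 0, 3): 14 + 10 + 17 + 15 = 56
σ = (1, 2, 3, 0): 14 + 10 + 20 + 27 = 71
σ = (1, 3, 0, 2): 14 + 2 + 17 + (-8) = 25
σ = (1, 3, 2, 0): 14 + 2 + 3 + 27 = 46
σ = (2, 0, 1, 3): 11 + 23 + 12 + 15 = 61
σ = (2, 0, 3, 1): 11 + 23 + 20 + 23 = 77
σ = (2, 1, 0, 3): 11 + 1 + 17 + 15 = 44
σ = (2, 1, 3, 0): 11 + 1 + 20 + 27 = 59
σ = (2, 3, 0, 1): 11 + 2 + 17 + 23 = 53
σ = (2, 3, 1, 0): 11 + 2 + 12 + 27 = 52
σ = (3, 0, 1, 2): 4 + 23 + 12 + (-8) = 31
σ = (3, 0, 2, 1): 4 + 23 + 3 + 23 = 53
σ = (3, 1, 0, 2): 4 + 1 + 17 + (-8) = 14
σ = (3, 1, 2, 0): 4 + 1 + 3 + 27 = 35
σ = (3, 2, 0, 1): 4 + 10 + 17 + 23 = 54
σ = (3, 2, 1, 0): 4 + 10 + 12 + 27 = 53
Optimal value attained by: σ = (3, 1, 0, 2).
Answer: det⊕(W) = 14; verdict: NONSINGULAR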